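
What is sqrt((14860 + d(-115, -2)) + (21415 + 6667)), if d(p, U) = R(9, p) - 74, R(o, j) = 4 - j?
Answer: sqrt(42987) ≈ 207.33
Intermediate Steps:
d(p, U) = -70 - p (d(p, U) = (4 - p) - 74 = -70 - p)
sqrt((14860 + d(-115, -2)) + (21415 + 6667)) = sqrt((14860 + (-70 - 1*(-115))) + (21415 + 6667)) = sqrt((14860 + (-70 + 115)) + 28082) = sqrt((14860 + 45) + 28082) = sqrt(14905 + 28082) = sqrt(42987)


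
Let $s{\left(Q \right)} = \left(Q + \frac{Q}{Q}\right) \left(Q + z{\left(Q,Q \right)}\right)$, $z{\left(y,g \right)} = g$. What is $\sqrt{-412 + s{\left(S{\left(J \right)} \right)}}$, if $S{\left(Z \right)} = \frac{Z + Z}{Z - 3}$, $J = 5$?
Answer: $4 i \sqrt{22} \approx 18.762 i$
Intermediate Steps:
$S{\left(Z \right)} = \frac{2 Z}{-3 + Z}$
$s{\left(Q \right)} = 2 Q \left(1 + Q\right)$ ($s{\left(Q \right)} = \left(Q + \frac{Q}{Q}\right) \left(Q + Q\right) = \left(Q + 1\right) 2 Q = \left(1 + Q\right) 2 Q = 2 Q \left(1 + Q\right)$)
$\sqrt{-412 + s{\left(S{\left(J \right)} \right)}} = \sqrt{-412 + 2 \cdot 2 \cdot 5 \frac{1}{-3 + 5} \left(1 + 2 \cdot 5 \frac{1}{-3 + 5}\right)} = \sqrt{-412 + 2 \cdot 2 \cdot 5 \cdot \frac{1}{2} \left(1 + 2 \cdot 5 \cdot \frac{1}{2}\right)} = \sqrt{-412 + 2 \cdot 5 \left(1 + 5\right)} = \sqrt{-412 + 2 \cdot 5 \cdot 6} = \sqrt{-412 + 60} = \sqrt{-352} = 4 i \sqrt{22}$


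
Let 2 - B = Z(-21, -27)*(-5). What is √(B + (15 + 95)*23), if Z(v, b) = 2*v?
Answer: 3*√258 ≈ 48.187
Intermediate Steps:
B = -208 (B = 2 - 2*(-21)*(-5) = 2 - (-42)*(-5) = 2 - 1*210 = 2 - 210 = -208)
√(B + (15 + 95)*23) = √(-208 + (15 + 95)*23) = √(-208 + 110*23) = √(-208 + 2530) = √2322 = 3*√258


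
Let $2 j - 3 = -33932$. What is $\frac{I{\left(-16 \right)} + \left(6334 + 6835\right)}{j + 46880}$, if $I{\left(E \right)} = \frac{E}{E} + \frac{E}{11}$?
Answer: $\frac{92}{209} \approx 0.44019$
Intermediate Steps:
$j = - \frac{33929}{2}$ ($j = \frac{3}{2} + \frac{1}{2} \left(-33932\right) = \frac{3}{2} - 16966 = - \frac{33929}{2} \approx -16965.0$)
$I{\left(E \right)} = 1 + \frac{E}{11}$ ($I{\left(E \right)} = 1 + E \frac{1}{11} = 1 + \frac{E}{11}$)
$\frac{I{\left(-16 \right)} + \left(6334 + 6835\right)}{j + 46880} = \frac{\left(1 + \frac{1}{11} \left(-16\right)\right) + \left(6334 + 6835\right)}{- \frac{33929}{2} + 46880} = \frac{\left(1 - \frac{16}{11}\right) + 13169}{\frac{59831}{2}} = \left(- \frac{5}{11} + 13169\right) \frac{2}{59831} = \frac{144854}{11} \cdot \frac{2}{59831} = \frac{92}{209}$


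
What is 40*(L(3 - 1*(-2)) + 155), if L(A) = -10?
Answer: 5800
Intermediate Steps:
40*(L(3 - 1*(-2)) + 155) = 40*(-10 + 155) = 40*145 = 5800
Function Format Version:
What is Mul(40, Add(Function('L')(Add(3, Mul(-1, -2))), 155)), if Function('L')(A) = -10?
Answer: 5800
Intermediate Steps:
Mul(40, Add(Function('L')(Add(3, Mul(-1, -2))), 155)) = Mul(40, Add(-10, 155)) = Mul(40, 145) = 5800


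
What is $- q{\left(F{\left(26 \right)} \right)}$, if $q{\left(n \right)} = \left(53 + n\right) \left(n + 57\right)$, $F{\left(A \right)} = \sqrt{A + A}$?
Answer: $-3073 - 220 \sqrt{13} \approx -3866.2$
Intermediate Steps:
$F{\left(A \right)} = \sqrt{2} \sqrt{A}$ ($F{\left(A \right)} = \sqrt{2 A} = \sqrt{2} \sqrt{A}$)
$q{\left(n \right)} = \left(53 + n\right) \left(57 + n\right)$
$- q{\left(F{\left(26 \right)} \right)} = - (3021 + \left(\sqrt{2} \sqrt{26}\right)^{2} + 110 \sqrt{2} \sqrt{26}) = - (3021 + \left(2 \sqrt{13}\right)^{2} + 110 \cdot 2 \sqrt{13}) = - (3021 + 52 + 220 \sqrt{13}) = - (3073 + 220 \sqrt{13}) = -3073 - 220 \sqrt{13}$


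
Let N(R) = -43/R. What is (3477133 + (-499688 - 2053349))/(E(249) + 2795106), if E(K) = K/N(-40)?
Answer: 6622688/20033253 ≈ 0.33058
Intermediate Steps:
E(K) = 40*K/43 (E(K) = K/((-43/(-40))) = K/((-43*(-1/40))) = K/(43/40) = K*(40/43) = 40*K/43)
(3477133 + (-499688 - 2053349))/(E(249) + 2795106) = (3477133 + (-499688 - 2053349))/((40/43)*249 + 2795106) = (3477133 - 2553037)/(9960/43 + 2795106) = 924096/(120199518/43) = 924096*(43/120199518) = 6622688/20033253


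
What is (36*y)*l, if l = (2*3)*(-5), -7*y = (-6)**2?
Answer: 38880/7 ≈ 5554.3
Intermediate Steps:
y = -36/7 (y = -1/7*(-6)**2 = -1/7*36 = -36/7 ≈ -5.1429)
l = -30 (l = 6*(-5) = -30)
(36*y)*l = (36*(-36/7))*(-30) = -1296/7*(-30) = 38880/7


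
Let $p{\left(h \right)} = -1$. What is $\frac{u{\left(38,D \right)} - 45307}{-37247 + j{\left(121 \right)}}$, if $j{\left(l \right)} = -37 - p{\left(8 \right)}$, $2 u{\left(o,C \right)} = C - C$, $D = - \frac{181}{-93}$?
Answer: $\frac{45307}{37283} \approx 1.2152$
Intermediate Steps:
$D = \frac{181}{93}$ ($D = \left(-181\right) \left(- \frac{1}{93}\right) = \frac{181}{93} \approx 1.9462$)
$u{\left(o,C \right)} = 0$ ($u{\left(o,C \right)} = \frac{C - C}{2} = \frac{1}{2} \cdot 0 = 0$)
$j{\left(l \right)} = -36$ ($j{\left(l \right)} = -37 - -1 = -37 + 1 = -36$)
$\frac{u{\left(38,D \right)} - 45307}{-37247 + j{\left(121 \right)}} = \frac{0 - 45307}{-37247 - 36} = - \frac{45307}{-37283} = \left(-45307\right) \left(- \frac{1}{37283}\right) = \frac{45307}{37283}$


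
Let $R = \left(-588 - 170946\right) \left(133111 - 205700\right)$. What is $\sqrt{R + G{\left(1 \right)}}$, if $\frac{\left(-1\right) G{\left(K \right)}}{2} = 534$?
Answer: $\sqrt{12451480458} \approx 1.1159 \cdot 10^{5}$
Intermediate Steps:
$R = 12451481526$ ($R = \left(-171534\right) \left(-72589\right) = 12451481526$)
$G{\left(K \right)} = -1068$ ($G{\left(K \right)} = \left(-2\right) 534 = -1068$)
$\sqrt{R + G{\left(1 \right)}} = \sqrt{12451481526 - 1068} = \sqrt{12451480458}$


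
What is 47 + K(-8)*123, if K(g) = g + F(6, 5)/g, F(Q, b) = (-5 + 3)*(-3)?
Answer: -4117/4 ≈ -1029.3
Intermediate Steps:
F(Q, b) = 6 (F(Q, b) = -2*(-3) = 6)
K(g) = g + 6/g
47 + K(-8)*123 = 47 + (-8 + 6/(-8))*123 = 47 + (-8 + 6*(-⅛))*123 = 47 + (-8 - ¾)*123 = 47 - 35/4*123 = 47 - 4305/4 = -4117/4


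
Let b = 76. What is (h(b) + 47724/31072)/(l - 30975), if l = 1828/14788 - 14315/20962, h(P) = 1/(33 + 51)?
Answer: -9783663654701/195794207785087044 ≈ -4.9969e-5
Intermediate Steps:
h(P) = 1/84
l = -43342921/77496514 (l = 1828*(1/14788) - 14315*1/20962 = 457/3697 - 14315/20962 = -43342921/77496514 ≈ -0.55929)
(h(b) + 47724/31072)/(l - 30975) = (1/84 + 47724/31072)/(-43342921/77496514 - 30975) = (1/84 + 47724*(1/31072))/(-2400497864071/77496514) = (1/84 + 11931/7768)*(-77496514/2400497864071) = (252493/163128)*(-77496514/2400497864071) = -9783663654701/195794207785087044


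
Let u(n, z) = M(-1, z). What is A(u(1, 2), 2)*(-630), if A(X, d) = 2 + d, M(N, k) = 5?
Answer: -2520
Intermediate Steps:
u(n, z) = 5
A(u(1, 2), 2)*(-630) = (2 + 2)*(-630) = 4*(-630) = -2520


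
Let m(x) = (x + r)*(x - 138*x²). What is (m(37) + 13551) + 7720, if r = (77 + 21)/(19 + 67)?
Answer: -308856747/43 ≈ -7.1827e+6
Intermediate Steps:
r = 49/43 (r = 98/86 = 98*(1/86) = 49/43 ≈ 1.1395)
m(x) = (49/43 + x)*(x - 138*x²) (m(x) = (x + 49/43)*(x - 138*x²) = (49/43 + x)*(x - 138*x²))
(m(37) + 13551) + 7720 = ((1/43)*37*(49 - 6719*37 - 5934*37²) + 13551) + 7720 = ((1/43)*37*(49 - 248603 - 5934*1369) + 13551) + 7720 = ((1/43)*37*(49 - 248603 - 8123646) + 13551) + 7720 = ((1/43)*37*(-8372200) + 13551) + 7720 = (-309771400/43 + 13551) + 7720 = -309188707/43 + 7720 = -308856747/43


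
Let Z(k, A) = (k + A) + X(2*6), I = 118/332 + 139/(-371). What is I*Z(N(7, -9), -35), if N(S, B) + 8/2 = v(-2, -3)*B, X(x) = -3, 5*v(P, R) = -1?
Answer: 47637/61586 ≈ 0.77350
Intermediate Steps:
v(P, R) = -1/5 (v(P, R) = (1/5)*(-1) = -1/5)
I = -1185/61586 (I = 118*(1/332) + 139*(-1/371) = 59/166 - 139/371 = -1185/61586 ≈ -0.019241)
N(S, B) = -4 - B/5
Z(k, A) = -3 + A + k (Z(k, A) = (k + A) - 3 = (A + k) - 3 = -3 + A + k)
I*Z(N(7, -9), -35) = -1185*(-3 - 35 + (-4 - 1/5*(-9)))/61586 = -1185*(-3 - 35 + (-4 + 9/5))/61586 = -1185*(-3 - 35 - 11/5)/61586 = -1185/61586*(-201/5) = 47637/61586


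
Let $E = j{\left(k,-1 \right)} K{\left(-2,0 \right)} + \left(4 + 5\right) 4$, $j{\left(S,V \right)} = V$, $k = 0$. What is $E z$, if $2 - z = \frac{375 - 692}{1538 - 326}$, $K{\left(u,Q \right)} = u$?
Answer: $\frac{52079}{606} \approx 85.939$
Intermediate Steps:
$E = 38$ ($E = \left(-1\right) \left(-2\right) + \left(4 + 5\right) 4 = 2 + 9 \cdot 4 = 2 + 36 = 38$)
$z = \frac{2741}{1212}$ ($z = 2 - \frac{375 - 692}{1538 - 326} = 2 - - \frac{317}{1212} = 2 + \frac{317}{1212} = \frac{2741}{1212} \approx 2.2616$)
$E z = 38 \cdot \frac{2741}{1212} = \frac{52079}{606}$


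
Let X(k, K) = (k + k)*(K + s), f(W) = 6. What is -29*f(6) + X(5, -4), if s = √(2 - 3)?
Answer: -214 + 10*I ≈ -214.0 + 10.0*I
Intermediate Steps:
s = I (s = √(-1) = I ≈ 1.0*I)
X(k, K) = 2*k*(I + K) (X(k, K) = (k + k)*(K + I) = (2*k)*(I + K) = 2*k*(I + K))
-29*f(6) + X(5, -4) = -29*6 + 2*5*(I - 4) = -174 + 2*5*(-4 + I) = -174 + (-40 + 10*I) = -214 + 10*I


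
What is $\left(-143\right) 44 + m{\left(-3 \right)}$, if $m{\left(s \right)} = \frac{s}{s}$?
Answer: $-6291$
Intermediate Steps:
$m{\left(s \right)} = 1$
$\left(-143\right) 44 + m{\left(-3 \right)} = \left(-143\right) 44 + 1 = -6292 + 1 = -6291$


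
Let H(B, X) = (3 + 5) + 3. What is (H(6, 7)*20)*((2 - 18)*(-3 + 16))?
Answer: -45760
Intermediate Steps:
H(B, X) = 11 (H(B, X) = 8 + 3 = 11)
(H(6, 7)*20)*((2 - 18)*(-3 + 16)) = (11*20)*((2 - 18)*(-3 + 16)) = 220*(-16*13) = 220*(-208) = -45760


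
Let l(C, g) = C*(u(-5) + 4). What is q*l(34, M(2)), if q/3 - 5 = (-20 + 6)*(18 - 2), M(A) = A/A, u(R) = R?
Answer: 22338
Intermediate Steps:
M(A) = 1
l(C, g) = -C (l(C, g) = C*(-5 + 4) = C*(-1) = -C)
q = -657 (q = 15 + 3*((-20 + 6)*(18 - 2)) = 15 + 3*(-14*16) = 15 + 3*(-224) = 15 - 672 = -657)
q*l(34, M(2)) = -(-657)*34 = -657*(-34) = 22338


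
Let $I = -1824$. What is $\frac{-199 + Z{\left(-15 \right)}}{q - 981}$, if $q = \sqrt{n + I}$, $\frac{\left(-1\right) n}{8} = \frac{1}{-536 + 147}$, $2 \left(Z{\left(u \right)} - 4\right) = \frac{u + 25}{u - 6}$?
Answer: $\frac{521532300}{2625475699} + \frac{8200 i \sqrt{69001598}}{7876427097} \approx 0.19864 + 0.008648 i$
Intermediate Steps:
$Z{\left(u \right)} = 4 + \frac{25 + u}{2 \left(-6 + u\right)}$ ($Z{\left(u \right)} = 4 + \frac{\left(u + 25\right) \frac{1}{u - 6}}{2} = 4 + \frac{\left(25 + u\right) \frac{1}{-6 + u}}{2} = 4 + \frac{\frac{1}{-6 + u} \left(25 + u\right)}{2} = 4 + \frac{25 + u}{2 \left(-6 + u\right)}$)
$n = \frac{8}{389}$ ($n = - \frac{8}{-536 + 147} = - \frac{8}{-389} = \left(-8\right) \left(- \frac{1}{389}\right) = \frac{8}{389} \approx 0.020566$)
$q = \frac{2 i \sqrt{69001598}}{389}$ ($q = \sqrt{\frac{8}{389} - 1824} = \sqrt{- \frac{709528}{389}} = \frac{2 i \sqrt{69001598}}{389} \approx 42.708 i$)
$\frac{-199 + Z{\left(-15 \right)}}{q - 981} = \frac{-199 + \frac{-23 + 9 \left(-15\right)}{2 \left(-6 - 15\right)}}{\frac{2 i \sqrt{69001598}}{389} - 981} = \frac{-199 + \frac{-23 - 135}{2 \left(-21\right)}}{-981 + \frac{2 i \sqrt{69001598}}{389}} = \frac{-199 + \frac{1}{2} \left(- \frac{1}{21}\right) \left(-158\right)}{-981 + \frac{2 i \sqrt{69001598}}{389}} = \frac{-199 + \frac{79}{21}}{-981 + \frac{2 i \sqrt{69001598}}{389}} = - \frac{4100}{21 \left(-981 + \frac{2 i \sqrt{69001598}}{389}\right)}$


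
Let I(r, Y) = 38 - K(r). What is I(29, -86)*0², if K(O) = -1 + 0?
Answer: 0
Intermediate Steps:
K(O) = -1
I(r, Y) = 39 (I(r, Y) = 38 - 1*(-1) = 38 + 1 = 39)
I(29, -86)*0² = 39*0² = 39*0 = 0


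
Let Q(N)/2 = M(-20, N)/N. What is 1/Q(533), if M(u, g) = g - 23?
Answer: 533/1020 ≈ 0.52255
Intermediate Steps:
M(u, g) = -23 + g
Q(N) = 2*(-23 + N)/N (Q(N) = 2*((-23 + N)/N) = 2*(-23 + N)/N)
1/Q(533) = 1/(2 - 46/533) = 1/(1020/533) = 533/1020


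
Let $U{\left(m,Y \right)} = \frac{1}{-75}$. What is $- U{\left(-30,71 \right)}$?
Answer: $\frac{1}{75} \approx 0.013333$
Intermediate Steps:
$U{\left(m,Y \right)} = - \frac{1}{75}$
$- U{\left(-30,71 \right)} = \left(-1\right) \left(- \frac{1}{75}\right) = \frac{1}{75}$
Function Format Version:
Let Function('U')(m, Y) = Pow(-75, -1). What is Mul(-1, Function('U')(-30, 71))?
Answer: Rational(1, 75) ≈ 0.013333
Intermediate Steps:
Function('U')(m, Y) = Rational(-1, 75)
Mul(-1, Function('U')(-30, 71)) = Mul(-1, Rational(-1, 75)) = Rational(1, 75)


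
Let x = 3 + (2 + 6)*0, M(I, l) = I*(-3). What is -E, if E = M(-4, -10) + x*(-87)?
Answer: 249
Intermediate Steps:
M(I, l) = -3*I
x = 3 (x = 3 + 8*0 = 3 + 0 = 3)
E = -249 (E = -3*(-4) + 3*(-87) = 12 - 261 = -249)
-E = -1*(-249) = 249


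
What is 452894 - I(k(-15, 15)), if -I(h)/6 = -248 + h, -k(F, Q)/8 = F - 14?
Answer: 452798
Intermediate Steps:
k(F, Q) = 112 - 8*F (k(F, Q) = -8*(F - 14) = -8*(-14 + F) = 112 - 8*F)
I(h) = 1488 - 6*h (I(h) = -6*(-248 + h) = 1488 - 6*h)
452894 - I(k(-15, 15)) = 452894 - (1488 - 6*(112 - 8*(-15))) = 452894 - (1488 - 6*(112 + 120)) = 452894 - (1488 - 6*232) = 452894 - (1488 - 1392) = 452894 - 1*96 = 452894 - 96 = 452798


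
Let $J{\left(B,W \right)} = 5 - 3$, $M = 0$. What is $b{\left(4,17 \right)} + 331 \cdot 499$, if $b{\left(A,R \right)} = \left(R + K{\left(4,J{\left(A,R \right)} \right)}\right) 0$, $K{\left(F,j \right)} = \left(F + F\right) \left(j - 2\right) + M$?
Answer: $165169$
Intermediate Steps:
$J{\left(B,W \right)} = 2$ ($J{\left(B,W \right)} = 5 - 3 = 2$)
$K{\left(F,j \right)} = 2 F \left(-2 + j\right)$ ($K{\left(F,j \right)} = \left(F + F\right) \left(j - 2\right) + 0 = 2 F \left(-2 + j\right) + 0 = 2 F \left(-2 + j\right)$)
$b{\left(A,R \right)} = 0$ ($b{\left(A,R \right)} = \left(R + 2 \cdot 4 \left(-2 + 2\right)\right) 0 = \left(R + 2 \cdot 4 \cdot 0\right) 0 = \left(R + 0\right) 0 = R 0 = 0$)
$b{\left(4,17 \right)} + 331 \cdot 499 = 0 + 331 \cdot 499 = 0 + 165169 = 165169$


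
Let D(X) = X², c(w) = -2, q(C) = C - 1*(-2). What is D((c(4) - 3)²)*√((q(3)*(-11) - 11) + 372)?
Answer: 1875*√34 ≈ 10933.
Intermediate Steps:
q(C) = 2 + C (q(C) = C + 2 = 2 + C)
D((c(4) - 3)²)*√((q(3)*(-11) - 11) + 372) = ((-2 - 3)²)²*√(((2 + 3)*(-11) - 11) + 372) = ((-5)²)²*√((5*(-11) - 11) + 372) = 25²*√((-55 - 11) + 372) = 625*√(-66 + 372) = 625*√306 = 625*(3*√34) = 1875*√34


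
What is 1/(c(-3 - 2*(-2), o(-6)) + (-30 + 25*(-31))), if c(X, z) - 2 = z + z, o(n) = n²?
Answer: -1/731 ≈ -0.0013680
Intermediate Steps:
c(X, z) = 2 + 2*z (c(X, z) = 2 + (z + z) = 2 + 2*z)
1/(c(-3 - 2*(-2), o(-6)) + (-30 + 25*(-31))) = 1/((2 + 2*(-6)²) + (-30 + 25*(-31))) = 1/((2 + 2*36) + (-30 - 775)) = 1/((2 + 72) - 805) = 1/(74 - 805) = 1/(-731) = -1/731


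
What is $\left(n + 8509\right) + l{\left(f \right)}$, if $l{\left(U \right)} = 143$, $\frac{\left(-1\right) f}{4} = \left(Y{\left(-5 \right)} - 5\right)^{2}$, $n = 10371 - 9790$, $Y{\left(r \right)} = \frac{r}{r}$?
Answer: $9233$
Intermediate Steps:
$Y{\left(r \right)} = 1$
$n = 581$
$f = -64$ ($f = - 4 \left(1 - 5\right)^{2} = - 4 \left(-4\right)^{2} = \left(-4\right) 16 = -64$)
$\left(n + 8509\right) + l{\left(f \right)} = \left(581 + 8509\right) + 143 = 9090 + 143 = 9233$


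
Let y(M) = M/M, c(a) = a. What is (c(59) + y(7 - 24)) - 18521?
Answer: -18461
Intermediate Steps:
y(M) = 1
(c(59) + y(7 - 24)) - 18521 = (59 + 1) - 18521 = 60 - 18521 = -18461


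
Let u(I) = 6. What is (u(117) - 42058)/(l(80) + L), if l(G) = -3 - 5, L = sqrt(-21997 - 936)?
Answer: 336416/22997 + 42052*I*sqrt(22933)/22997 ≈ 14.629 + 276.91*I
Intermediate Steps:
L = I*sqrt(22933) (L = sqrt(-22933) = I*sqrt(22933) ≈ 151.44*I)
l(G) = -8
(u(117) - 42058)/(l(80) + L) = (6 - 42058)/(-8 + I*sqrt(22933)) = -42052/(-8 + I*sqrt(22933))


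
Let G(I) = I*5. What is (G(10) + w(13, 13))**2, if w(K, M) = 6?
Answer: 3136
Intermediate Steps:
G(I) = 5*I
(G(10) + w(13, 13))**2 = (5*10 + 6)**2 = (50 + 6)**2 = 56**2 = 3136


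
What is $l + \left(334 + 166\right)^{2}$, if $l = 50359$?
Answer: $300359$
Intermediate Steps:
$l + \left(334 + 166\right)^{2} = 50359 + \left(334 + 166\right)^{2} = 50359 + 500^{2} = 50359 + 250000 = 300359$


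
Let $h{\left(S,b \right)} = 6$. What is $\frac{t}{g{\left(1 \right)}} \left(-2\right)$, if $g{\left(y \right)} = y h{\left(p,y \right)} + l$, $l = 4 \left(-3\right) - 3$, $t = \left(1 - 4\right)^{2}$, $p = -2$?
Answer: $2$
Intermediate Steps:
$t = 9$ ($t = \left(-3\right)^{2} = 9$)
$l = -15$ ($l = -12 - 3 = -15$)
$g{\left(y \right)} = -15 + 6 y$ ($g{\left(y \right)} = y 6 - 15 = 6 y - 15 = -15 + 6 y$)
$\frac{t}{g{\left(1 \right)}} \left(-2\right) = \frac{9}{-15 + 6 \cdot 1} \left(-2\right) = \frac{9}{-15 + 6} \left(-2\right) = \frac{9}{-9} \left(-2\right) = 9 \left(- \frac{1}{9}\right) \left(-2\right) = \left(-1\right) \left(-2\right) = 2$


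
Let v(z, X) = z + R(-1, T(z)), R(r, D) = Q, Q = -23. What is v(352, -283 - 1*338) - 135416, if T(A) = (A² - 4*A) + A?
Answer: -135087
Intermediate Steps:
T(A) = A² - 3*A
R(r, D) = -23
v(z, X) = -23 + z (v(z, X) = z - 23 = -23 + z)
v(352, -283 - 1*338) - 135416 = (-23 + 352) - 135416 = 329 - 135416 = -135087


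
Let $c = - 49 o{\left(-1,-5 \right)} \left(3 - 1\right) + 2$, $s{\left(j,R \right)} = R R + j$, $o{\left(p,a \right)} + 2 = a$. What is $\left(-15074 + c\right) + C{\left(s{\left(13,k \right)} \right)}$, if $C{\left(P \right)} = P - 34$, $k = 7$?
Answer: $-14358$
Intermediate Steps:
$o{\left(p,a \right)} = -2 + a$
$s{\left(j,R \right)} = j + R^{2}$ ($s{\left(j,R \right)} = R^{2} + j = j + R^{2}$)
$C{\left(P \right)} = -34 + P$
$c = 688$ ($c = - 49 \left(-2 - 5\right) \left(3 - 1\right) + 2 = - 49 \left(\left(-7\right) 2\right) + 2 = \left(-49\right) \left(-14\right) + 2 = 686 + 2 = 688$)
$\left(-15074 + c\right) + C{\left(s{\left(13,k \right)} \right)} = \left(-15074 + 688\right) + \left(-34 + \left(13 + 7^{2}\right)\right) = -14386 + \left(-34 + \left(13 + 49\right)\right) = -14386 + \left(-34 + 62\right) = -14386 + 28 = -14358$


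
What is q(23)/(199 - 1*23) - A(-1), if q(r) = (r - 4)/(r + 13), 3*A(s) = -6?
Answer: 12691/6336 ≈ 2.0030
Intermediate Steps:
A(s) = -2 (A(s) = (1/3)*(-6) = -2)
q(r) = (-4 + r)/(13 + r)
q(23)/(199 - 1*23) - A(-1) = ((-4 + 23)/(13 + 23))/(199 - 1*23) - 1*(-2) = (19/36)/(199 - 23) + 2 = ((1/36)*19)/176 + 2 = (19/36)*(1/176) + 2 = 19/6336 + 2 = 12691/6336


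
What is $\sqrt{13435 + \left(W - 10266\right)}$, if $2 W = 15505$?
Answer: $\frac{3 \sqrt{4854}}{2} \approx 104.51$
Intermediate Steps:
$W = \frac{15505}{2}$ ($W = \frac{1}{2} \cdot 15505 = \frac{15505}{2} \approx 7752.5$)
$\sqrt{13435 + \left(W - 10266\right)} = \sqrt{13435 + \left(\frac{15505}{2} - 10266\right)} = \sqrt{13435 - \frac{5027}{2}} = \sqrt{\frac{21843}{2}} = \frac{3 \sqrt{4854}}{2}$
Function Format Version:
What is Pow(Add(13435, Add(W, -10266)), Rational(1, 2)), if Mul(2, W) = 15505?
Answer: Mul(Rational(3, 2), Pow(4854, Rational(1, 2))) ≈ 104.51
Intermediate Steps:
W = Rational(15505, 2) (W = Mul(Rational(1, 2), 15505) = Rational(15505, 2) ≈ 7752.5)
Pow(Add(13435, Add(W, -10266)), Rational(1, 2)) = Pow(Add(13435, Add(Rational(15505, 2), -10266)), Rational(1, 2)) = Pow(Add(13435, Rational(-5027, 2)), Rational(1, 2)) = Pow(Rational(21843, 2), Rational(1, 2)) = Mul(Rational(3, 2), Pow(4854, Rational(1, 2)))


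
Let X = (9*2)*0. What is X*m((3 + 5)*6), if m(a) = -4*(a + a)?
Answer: 0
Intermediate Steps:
m(a) = -8*a
X = 0 (X = 18*0 = 0)
X*m((3 + 5)*6) = 0*(-8*(3 + 5)*6) = 0*(-64*6) = 0*(-8*48) = 0*(-384) = 0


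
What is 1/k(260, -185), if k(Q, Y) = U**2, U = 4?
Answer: 1/16 ≈ 0.062500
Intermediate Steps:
k(Q, Y) = 16 (k(Q, Y) = 4**2 = 16)
1/k(260, -185) = 1/16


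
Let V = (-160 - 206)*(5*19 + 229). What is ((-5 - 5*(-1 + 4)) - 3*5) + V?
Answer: -118619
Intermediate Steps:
V = -118584 (V = -366*(95 + 229) = -366*324 = -118584)
((-5 - 5*(-1 + 4)) - 3*5) + V = ((-5 - 5*(-1 + 4)) - 3*5) - 118584 = ((-5 - 5*3) - 15) - 118584 = ((-5 - 1*15) - 15) - 118584 = ((-5 - 15) - 15) - 118584 = (-20 - 15) - 118584 = -35 - 118584 = -118619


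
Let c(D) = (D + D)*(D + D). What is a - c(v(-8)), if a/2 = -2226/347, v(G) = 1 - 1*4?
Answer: -16944/347 ≈ -48.830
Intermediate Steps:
v(G) = -3 (v(G) = 1 - 4 = -3)
a = -4452/347 (a = 2*(-2226/347) = -4452/347 ≈ -12.830)
c(D) = 4*D**2 (c(D) = (2*D)*(2*D) = 4*D**2)
a - c(v(-8)) = -4452/347 - 4*(-3)**2 = -4452/347 - 4*9 = -4452/347 - 1*36 = -4452/347 - 36 = -16944/347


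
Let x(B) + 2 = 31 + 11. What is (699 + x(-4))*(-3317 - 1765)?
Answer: -3755598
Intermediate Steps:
x(B) = 40 (x(B) = -2 + (31 + 11) = -2 + 42 = 40)
(699 + x(-4))*(-3317 - 1765) = (699 + 40)*(-3317 - 1765) = 739*(-5082) = -3755598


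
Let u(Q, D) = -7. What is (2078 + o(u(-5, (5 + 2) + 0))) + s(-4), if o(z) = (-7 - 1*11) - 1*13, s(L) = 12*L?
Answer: 1999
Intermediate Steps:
o(z) = -31 (o(z) = (-7 - 11) - 13 = -18 - 13 = -31)
(2078 + o(u(-5, (5 + 2) + 0))) + s(-4) = (2078 - 31) + 12*(-4) = 2047 - 48 = 1999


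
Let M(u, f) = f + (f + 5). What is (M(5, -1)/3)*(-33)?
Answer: -33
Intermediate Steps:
M(u, f) = 5 + 2*f (M(u, f) = f + (5 + f) = 5 + 2*f)
(M(5, -1)/3)*(-33) = ((5 + 2*(-1))/3)*(-33) = ((5 - 2)*(1/3))*(-33) = (3*(1/3))*(-33) = 1*(-33) = -33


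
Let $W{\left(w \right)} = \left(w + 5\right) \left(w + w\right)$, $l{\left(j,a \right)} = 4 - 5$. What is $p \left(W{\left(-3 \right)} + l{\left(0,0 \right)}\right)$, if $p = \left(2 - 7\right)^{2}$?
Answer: $-325$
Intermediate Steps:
$p = 25$ ($p = \left(2 - 7\right)^{2} = \left(-5\right)^{2} = 25$)
$l{\left(j,a \right)} = -1$ ($l{\left(j,a \right)} = 4 - 5 = -1$)
$W{\left(w \right)} = 2 w \left(5 + w\right)$ ($W{\left(w \right)} = \left(5 + w\right) 2 w = 2 w \left(5 + w\right)$)
$p \left(W{\left(-3 \right)} + l{\left(0,0 \right)}\right) = 25 \left(2 \left(-3\right) \left(5 - 3\right) - 1\right) = 25 \left(2 \left(-3\right) 2 - 1\right) = 25 \left(-12 - 1\right) = 25 \left(-13\right) = -325$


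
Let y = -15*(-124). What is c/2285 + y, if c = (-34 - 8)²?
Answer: 4251864/2285 ≈ 1860.8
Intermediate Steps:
c = 1764 (c = (-42)² = 1764)
y = 1860 (y = -1*(-1860) = 1860)
c/2285 + y = 1764/2285 + 1860 = 4251864/2285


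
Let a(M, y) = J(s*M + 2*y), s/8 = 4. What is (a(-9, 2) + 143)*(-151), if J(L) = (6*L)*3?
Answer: 750319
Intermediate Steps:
s = 32 (s = 8*4 = 32)
J(L) = 18*L
a(M, y) = 36*y + 576*M (a(M, y) = 18*(32*M + 2*y) = 18*(2*y + 32*M) = 36*y + 576*M)
(a(-9, 2) + 143)*(-151) = ((36*2 + 576*(-9)) + 143)*(-151) = ((72 - 5184) + 143)*(-151) = (-5112 + 143)*(-151) = -4969*(-151) = 750319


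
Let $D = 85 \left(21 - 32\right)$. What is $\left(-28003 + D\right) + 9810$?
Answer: $-19128$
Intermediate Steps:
$D = -935$ ($D = 85 \left(-11\right) = -935$)
$\left(-28003 + D\right) + 9810 = \left(-28003 - 935\right) + 9810 = -28938 + 9810 = -19128$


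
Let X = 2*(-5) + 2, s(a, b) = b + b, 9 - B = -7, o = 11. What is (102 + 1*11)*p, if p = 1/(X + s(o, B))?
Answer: 113/24 ≈ 4.7083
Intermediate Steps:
B = 16 (B = 9 - 1*(-7) = 9 + 7 = 16)
s(a, b) = 2*b
X = -8 (X = -10 + 2 = -8)
p = 1/24 (p = 1/(-8 + 2*16) = 1/(-8 + 32) = 1/24 ≈ 0.041667)
(102 + 1*11)*p = (102 + 1*11)*(1/24) = (102 + 11)*(1/24) = 113*(1/24) = 113/24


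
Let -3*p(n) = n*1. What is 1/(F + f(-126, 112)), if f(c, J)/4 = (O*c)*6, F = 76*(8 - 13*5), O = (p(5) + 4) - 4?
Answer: 1/708 ≈ 0.0014124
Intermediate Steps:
p(n) = -n/3
O = -5/3 (O = (-1/3*5 + 4) - 4 = (-5/3 + 4) - 4 = 7/3 - 4 = -5/3 ≈ -1.6667)
F = -4332 (F = 76*(8 - 65) = 76*(-57) = -4332)
f(c, J) = -40*c (f(c, J) = 4*(-5*c/3*6) = 4*(-10*c) = -40*c)
1/(F + f(-126, 112)) = 1/(-4332 - 40*(-126)) = 1/(-4332 + 5040) = 1/708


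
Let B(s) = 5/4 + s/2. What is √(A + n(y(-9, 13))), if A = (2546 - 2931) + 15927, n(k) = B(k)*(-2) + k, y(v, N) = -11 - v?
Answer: √62158/2 ≈ 124.66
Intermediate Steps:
B(s) = 5/4 + s/2 (B(s) = 5*(¼) + s*(½) = 5/4 + s/2)
n(k) = -5/2 (n(k) = (5/4 + k/2)*(-2) + k = (-5/2 - k) + k = -5/2)
A = 15542 (A = -385 + 15927 = 15542)
√(A + n(y(-9, 13))) = √(15542 - 5/2) = √(31079/2) = √62158/2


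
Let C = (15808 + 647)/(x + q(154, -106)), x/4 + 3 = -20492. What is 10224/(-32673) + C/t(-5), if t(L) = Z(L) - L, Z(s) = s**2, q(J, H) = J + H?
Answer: -570395939/1784642824 ≈ -0.31961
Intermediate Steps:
q(J, H) = H + J
x = -81980 (x = -12 + 4*(-20492) = -12 - 81968 = -81980)
C = -16455/81932 (C = (15808 + 647)/(-81980 + (-106 + 154)) = 16455/(-81980 + 48) = 16455/(-81932) = 16455*(-1/81932) = -16455/81932 ≈ -0.20084)
t(L) = L**2 - L
10224/(-32673) + C/t(-5) = 10224/(-32673) - 16455*(-1/(5*(-1 - 5)))/81932 = 10224*(-1/32673) - 16455/(81932*((-5*(-6)))) = -3408/10891 - 16455/81932/30 = -3408/10891 - 16455/81932*1/30 = -3408/10891 - 1097/163864 = -570395939/1784642824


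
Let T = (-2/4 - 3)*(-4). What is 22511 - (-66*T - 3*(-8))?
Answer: 23411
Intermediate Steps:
T = 14 (T = (-2*¼ - 3)*(-4) = (-½ - 3)*(-4) = -7/2*(-4) = 14)
22511 - (-66*T - 3*(-8)) = 22511 - (-66*14 - 3*(-8)) = 22511 - (-924 + 24) = 22511 - 1*(-900) = 22511 + 900 = 23411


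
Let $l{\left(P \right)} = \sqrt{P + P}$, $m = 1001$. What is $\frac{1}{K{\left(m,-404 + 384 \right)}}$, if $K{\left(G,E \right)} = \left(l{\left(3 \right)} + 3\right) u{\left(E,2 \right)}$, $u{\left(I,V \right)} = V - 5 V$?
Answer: $- \frac{1}{8} + \frac{\sqrt{6}}{24} \approx -0.022938$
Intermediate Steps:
$u{\left(I,V \right)} = - 4 V$
$l{\left(P \right)} = \sqrt{2} \sqrt{P}$ ($l{\left(P \right)} = \sqrt{2 P} = \sqrt{2} \sqrt{P}$)
$K{\left(G,E \right)} = -24 - 8 \sqrt{6}$ ($K{\left(G,E \right)} = \left(\sqrt{2} \sqrt{3} + 3\right) \left(\left(-4\right) 2\right) = \left(\sqrt{6} + 3\right) \left(-8\right) = \left(3 + \sqrt{6}\right) \left(-8\right) = -24 - 8 \sqrt{6}$)
$\frac{1}{K{\left(m,-404 + 384 \right)}} = \frac{1}{-24 - 8 \sqrt{6}}$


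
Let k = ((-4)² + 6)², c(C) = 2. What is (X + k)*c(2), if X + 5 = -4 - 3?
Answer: 944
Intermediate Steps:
X = -12 (X = -5 + (-4 - 3) = -5 - 7 = -12)
k = 484 (k = (16 + 6)² = 22² = 484)
(X + k)*c(2) = (-12 + 484)*2 = 472*2 = 944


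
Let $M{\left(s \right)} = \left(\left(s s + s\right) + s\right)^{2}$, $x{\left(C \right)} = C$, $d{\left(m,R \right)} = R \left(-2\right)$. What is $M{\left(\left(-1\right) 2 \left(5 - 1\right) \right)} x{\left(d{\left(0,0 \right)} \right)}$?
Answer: $0$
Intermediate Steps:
$d{\left(m,R \right)} = - 2 R$
$M{\left(s \right)} = \left(s^{2} + 2 s\right)^{2}$ ($M{\left(s \right)} = \left(\left(s^{2} + s\right) + s\right)^{2} = \left(\left(s + s^{2}\right) + s\right)^{2} = \left(s^{2} + 2 s\right)^{2}$)
$M{\left(\left(-1\right) 2 \left(5 - 1\right) \right)} x{\left(d{\left(0,0 \right)} \right)} = \left(\left(-1\right) 2 \left(5 - 1\right)\right)^{2} \left(2 + \left(-1\right) 2 \left(5 - 1\right)\right)^{2} \left(\left(-2\right) 0\right) = \left(\left(-2\right) 4\right)^{2} \left(2 - 8\right)^{2} \cdot 0 = \left(-8\right)^{2} \left(2 - 8\right)^{2} \cdot 0 = 64 \left(-6\right)^{2} \cdot 0 = 64 \cdot 36 \cdot 0 = 2304 \cdot 0 = 0$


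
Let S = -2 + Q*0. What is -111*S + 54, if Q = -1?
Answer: 276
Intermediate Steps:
S = -2 (S = -2 - 1*0 = -2 + 0 = -2)
-111*S + 54 = -111*(-2) + 54 = 222 + 54 = 276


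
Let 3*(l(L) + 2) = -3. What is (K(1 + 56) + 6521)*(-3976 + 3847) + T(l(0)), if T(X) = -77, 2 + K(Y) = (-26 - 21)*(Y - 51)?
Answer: -804650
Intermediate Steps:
K(Y) = 2395 - 47*Y (K(Y) = -2 + (-26 - 21)*(Y - 51) = -2 - 47*(-51 + Y) = -2 + (2397 - 47*Y) = 2395 - 47*Y)
l(L) = -3 (l(L) = -2 + (1/3)*(-3) = -2 - 1 = -3)
(K(1 + 56) + 6521)*(-3976 + 3847) + T(l(0)) = ((2395 - 47*(1 + 56)) + 6521)*(-3976 + 3847) - 77 = ((2395 - 47*57) + 6521)*(-129) - 77 = ((2395 - 2679) + 6521)*(-129) - 77 = (-284 + 6521)*(-129) - 77 = 6237*(-129) - 77 = -804573 - 77 = -804650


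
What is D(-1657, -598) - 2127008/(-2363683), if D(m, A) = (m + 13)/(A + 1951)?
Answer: -336017676/1066021033 ≈ -0.31521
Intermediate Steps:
D(m, A) = (13 + m)/(1951 + A)
D(-1657, -598) - 2127008/(-2363683) = (13 - 1657)/(1951 - 598) - 2127008/(-2363683) = -1644/1353 - 2127008*(-1)/2363683 = (1/1353)*(-1644) - 1*(-2127008/2363683) = -548/451 + 2127008/2363683 = -336017676/1066021033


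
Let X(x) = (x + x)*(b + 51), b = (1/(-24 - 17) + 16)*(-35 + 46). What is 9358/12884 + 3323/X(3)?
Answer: 569326655/179654496 ≈ 3.1690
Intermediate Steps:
b = 7205/41 (b = (1/(-41) + 16)*11 = (-1/41 + 16)*11 = (655/41)*11 = 7205/41 ≈ 175.73)
X(x) = 18592*x/41 (X(x) = (x + x)*(7205/41 + 51) = (2*x)*(9296/41) = 18592*x/41)
9358/12884 + 3323/X(3) = 9358/12884 + 3323/(((18592/41)*3)) = 9358*(1/12884) + 3323/(55776/41) = 4679/6442 + 3323*(41/55776) = 4679/6442 + 136243/55776 = 569326655/179654496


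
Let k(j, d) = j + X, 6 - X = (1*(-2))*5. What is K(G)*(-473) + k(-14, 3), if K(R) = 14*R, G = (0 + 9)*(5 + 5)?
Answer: -595978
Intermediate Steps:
G = 90 (G = 9*10 = 90)
X = 16 (X = 6 - 1*(-2)*5 = 6 - (-2)*5 = 6 - 1*(-10) = 6 + 10 = 16)
k(j, d) = 16 + j (k(j, d) = j + 16 = 16 + j)
K(G)*(-473) + k(-14, 3) = (14*90)*(-473) + (16 - 14) = 1260*(-473) + 2 = -595980 + 2 = -595978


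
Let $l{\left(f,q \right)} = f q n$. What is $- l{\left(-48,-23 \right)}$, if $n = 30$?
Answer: $-33120$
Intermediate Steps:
$l{\left(f,q \right)} = 30 f q$ ($l{\left(f,q \right)} = f q 30 = 30 f q$)
$- l{\left(-48,-23 \right)} = - 30 \left(-48\right) \left(-23\right) = \left(-1\right) 33120 = -33120$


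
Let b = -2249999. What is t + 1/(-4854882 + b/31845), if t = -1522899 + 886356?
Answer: -98413346236073772/154605967289 ≈ -6.3654e+5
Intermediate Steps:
t = -636543
t + 1/(-4854882 + b/31845) = -636543 + 1/(-4854882 - 2249999/31845) = -636543 + 1/(-154605967289/31845) = -636543 - 31845/154605967289 = -98413346236073772/154605967289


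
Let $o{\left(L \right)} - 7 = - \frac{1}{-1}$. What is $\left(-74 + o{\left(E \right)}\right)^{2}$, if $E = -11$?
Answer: $4356$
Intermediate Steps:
$o{\left(L \right)} = 8$ ($o{\left(L \right)} = 7 - \frac{1}{-1} = 7 - -1 = 7 + 1 = 8$)
$\left(-74 + o{\left(E \right)}\right)^{2} = \left(-74 + 8\right)^{2} = \left(-66\right)^{2} = 4356$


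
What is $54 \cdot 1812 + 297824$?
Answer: $395672$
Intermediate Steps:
$54 \cdot 1812 + 297824 = 97848 + 297824 = 395672$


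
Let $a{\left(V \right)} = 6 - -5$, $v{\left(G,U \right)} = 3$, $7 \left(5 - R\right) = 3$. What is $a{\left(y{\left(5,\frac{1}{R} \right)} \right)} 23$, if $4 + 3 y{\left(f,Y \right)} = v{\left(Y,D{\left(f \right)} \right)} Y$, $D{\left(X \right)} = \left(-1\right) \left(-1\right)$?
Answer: $253$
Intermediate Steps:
$D{\left(X \right)} = 1$
$R = \frac{32}{7}$ ($R = 5 - \frac{3}{7} = \frac{32}{7} \approx 4.5714$)
$y{\left(f,Y \right)} = - \frac{4}{3} + Y$ ($y{\left(f,Y \right)} = - \frac{4}{3} + \frac{3 Y}{3} = - \frac{4}{3} + Y$)
$a{\left(V \right)} = 11$ ($a{\left(V \right)} = 6 + 5 = 11$)
$a{\left(y{\left(5,\frac{1}{R} \right)} \right)} 23 = 11 \cdot 23 = 253$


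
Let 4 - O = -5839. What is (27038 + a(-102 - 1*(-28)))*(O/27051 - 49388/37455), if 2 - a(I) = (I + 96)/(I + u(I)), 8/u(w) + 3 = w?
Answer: -3191972166954283/107060959995 ≈ -29815.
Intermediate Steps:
u(w) = 8/(-3 + w)
O = 5843 (O = 4 - 1*(-5839) = 4 + 5839 = 5843)
a(I) = 2 - (96 + I)/(I + 8/(-3 + I)) (a(I) = 2 - (I + 96)/(I + 8/(-3 + I)) = 2 - (96 + I)/(I + 8/(-3 + I)))
(27038 + a(-102 - 1*(-28)))*(O/27051 - 49388/37455) = (27038 + (16 + (-96 + (-102 - 1*(-28)))*(-3 + (-102 - 1*(-28))))/(8 + (-102 - 1*(-28))*(-3 + (-102 - 1*(-28)))))*(5843/27051 - 49388/37455) = (27038 + (16 + (-96 + (-102 + 28))*(-3 + (-102 + 28)))/(8 + (-102 + 28)*(-3 + (-102 + 28))))*(5843*(1/27051) - 49388*1/37455) = (27038 + (16 + (-96 - 74)*(-3 - 74))/(8 - 74*(-3 - 74)))*(5843/27051 - 49388/37455) = (27038 + (16 - 170*(-77))/(8 - 74*(-77)))*(-124127247/112577245) = (27038 + (16 + 13090)/(8 + 5698))*(-124127247/112577245) = (27038 + 13106/5706)*(-124127247/112577245) = (27038 + (1/5706)*13106)*(-124127247/112577245) = (27038 + 6553/2853)*(-124127247/112577245) = (77145967/2853)*(-124127247/112577245) = -3191972166954283/107060959995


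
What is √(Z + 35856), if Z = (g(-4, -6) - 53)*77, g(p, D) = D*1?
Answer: √31313 ≈ 176.95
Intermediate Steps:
g(p, D) = D
Z = -4543 (Z = (-6 - 53)*77 = -59*77 = -4543)
√(Z + 35856) = √(-4543 + 35856) = √31313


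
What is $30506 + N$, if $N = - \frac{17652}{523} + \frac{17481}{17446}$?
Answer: $\frac{278045800319}{9124258} \approx 30473.0$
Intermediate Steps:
$N = - \frac{298814229}{9124258}$ ($N = \left(-17652\right) \frac{1}{523} + 17481 \cdot \frac{1}{17446} = - \frac{17652}{523} + \frac{17481}{17446} = - \frac{298814229}{9124258} \approx -32.749$)
$30506 + N = 30506 - \frac{298814229}{9124258} = \frac{278045800319}{9124258}$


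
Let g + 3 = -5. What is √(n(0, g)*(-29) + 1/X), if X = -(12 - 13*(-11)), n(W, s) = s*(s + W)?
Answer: I*√44590555/155 ≈ 43.081*I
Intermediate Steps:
g = -8 (g = -3 - 5 = -8)
n(W, s) = s*(W + s)
X = -155 (X = -(12 + 143) = -1*155 = -155)
√(n(0, g)*(-29) + 1/X) = √(-8*(0 - 8)*(-29) + 1/(-155)) = √(-8*(-8)*(-29) - 1/155) = √(64*(-29) - 1/155) = √(-1856 - 1/155) = √(-287681/155) = I*√44590555/155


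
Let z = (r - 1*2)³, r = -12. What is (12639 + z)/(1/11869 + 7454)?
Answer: 117443755/88471527 ≈ 1.3275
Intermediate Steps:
z = -2744 (z = (-12 - 1*2)³ = (-12 - 2)³ = (-14)³ = -2744)
(12639 + z)/(1/11869 + 7454) = (12639 - 2744)/(1/11869 + 7454) = 9895/(1/11869 + 7454) = 9895/(88471527/11869) = 9895*(11869/88471527) = 117443755/88471527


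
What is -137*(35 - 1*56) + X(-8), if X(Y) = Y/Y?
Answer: 2878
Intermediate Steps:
X(Y) = 1
-137*(35 - 1*56) + X(-8) = -137*(35 - 1*56) + 1 = -137*(35 - 56) + 1 = -137*(-21) + 1 = 2877 + 1 = 2878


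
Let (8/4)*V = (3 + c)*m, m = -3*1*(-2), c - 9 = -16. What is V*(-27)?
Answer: 324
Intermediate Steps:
c = -7 (c = 9 - 16 = -7)
m = 6 (m = -3*(-2) = 6)
V = -12 (V = ((3 - 7)*6)/2 = (-4*6)/2 = (1/2)*(-24) = -12)
V*(-27) = -12*(-27) = 324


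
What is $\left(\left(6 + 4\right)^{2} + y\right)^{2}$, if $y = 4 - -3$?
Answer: $11449$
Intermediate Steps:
$y = 7$ ($y = 4 + 3 = 7$)
$\left(\left(6 + 4\right)^{2} + y\right)^{2} = \left(\left(6 + 4\right)^{2} + 7\right)^{2} = \left(10^{2} + 7\right)^{2} = \left(100 + 7\right)^{2} = 107^{2} = 11449$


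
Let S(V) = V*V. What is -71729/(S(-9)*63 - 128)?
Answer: -71729/4975 ≈ -14.418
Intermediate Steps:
S(V) = V²
-71729/(S(-9)*63 - 128) = -71729/((-9)²*63 - 128) = -71729/(81*63 - 128) = -71729/(5103 - 128) = -71729/4975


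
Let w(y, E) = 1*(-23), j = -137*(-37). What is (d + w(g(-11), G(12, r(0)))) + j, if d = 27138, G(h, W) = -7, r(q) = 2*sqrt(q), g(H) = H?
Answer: 32184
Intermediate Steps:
j = 5069
w(y, E) = -23
(d + w(g(-11), G(12, r(0)))) + j = (27138 - 23) + 5069 = 27115 + 5069 = 32184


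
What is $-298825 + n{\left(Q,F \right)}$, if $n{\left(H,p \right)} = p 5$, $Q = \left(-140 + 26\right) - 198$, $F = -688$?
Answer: $-302265$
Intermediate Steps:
$Q = -312$ ($Q = -114 - 198 = -312$)
$n{\left(H,p \right)} = 5 p$
$-298825 + n{\left(Q,F \right)} = -298825 + 5 \left(-688\right) = -298825 - 3440 = -302265$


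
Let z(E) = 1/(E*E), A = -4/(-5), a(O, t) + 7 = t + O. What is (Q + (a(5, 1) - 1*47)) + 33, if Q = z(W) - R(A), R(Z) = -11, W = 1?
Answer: -3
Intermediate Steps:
a(O, t) = -7 + O + t (a(O, t) = -7 + (t + O) = -7 + (O + t) = -7 + O + t)
A = 4/5 (A = -4*(-1/5) = 4/5 ≈ 0.80000)
z(E) = E**(-2) (z(E) = 1/(E**2) = E**(-2))
Q = 12 (Q = 1**(-2) - 1*(-11) = 1 + 11 = 12)
(Q + (a(5, 1) - 1*47)) + 33 = (12 + ((-7 + 5 + 1) - 1*47)) + 33 = (12 + (-1 - 47)) + 33 = (12 - 48) + 33 = -36 + 33 = -3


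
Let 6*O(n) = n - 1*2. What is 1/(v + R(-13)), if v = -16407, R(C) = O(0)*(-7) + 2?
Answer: -3/49208 ≈ -6.0966e-5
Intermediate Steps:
O(n) = -⅓ + n/6 (O(n) = (n - 1*2)/6 = (n - 2)/6 = (-2 + n)/6 = -⅓ + n/6)
R(C) = 13/3 (R(C) = (-⅓ + (⅙)*0)*(-7) + 2 = (-⅓ + 0)*(-7) + 2 = -⅓*(-7) + 2 = 7/3 + 2 = 13/3)
1/(v + R(-13)) = 1/(-16407 + 13/3) = 1/(-49208/3) = -3/49208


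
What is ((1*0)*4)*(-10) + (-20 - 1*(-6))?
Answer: -14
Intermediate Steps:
((1*0)*4)*(-10) + (-20 - 1*(-6)) = (0*4)*(-10) + (-20 + 6) = 0*(-10) - 14 = 0 - 14 = -14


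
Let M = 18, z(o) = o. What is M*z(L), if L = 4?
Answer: 72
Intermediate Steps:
M*z(L) = 18*4 = 72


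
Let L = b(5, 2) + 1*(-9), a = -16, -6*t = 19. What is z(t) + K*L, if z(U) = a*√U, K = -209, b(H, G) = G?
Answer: 1463 - 8*I*√114/3 ≈ 1463.0 - 28.472*I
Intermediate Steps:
t = -19/6 (t = -⅙*19 = -19/6 ≈ -3.1667)
L = -7 (L = 2 + 1*(-9) = 2 - 9 = -7)
z(U) = -16*√U
z(t) + K*L = -8*I*√114/3 - 209*(-7) = -8*I*√114/3 + 1463 = 1463 - 8*I*√114/3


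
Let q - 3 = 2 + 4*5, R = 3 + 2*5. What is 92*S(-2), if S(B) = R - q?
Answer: -1104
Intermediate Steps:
R = 13 (R = 3 + 10 = 13)
q = 25 (q = 3 + (2 + 4*5) = 3 + (2 + 20) = 3 + 22 = 25)
S(B) = -12 (S(B) = 13 - 1*25 = 13 - 25 = -12)
92*S(-2) = 92*(-12) = -1104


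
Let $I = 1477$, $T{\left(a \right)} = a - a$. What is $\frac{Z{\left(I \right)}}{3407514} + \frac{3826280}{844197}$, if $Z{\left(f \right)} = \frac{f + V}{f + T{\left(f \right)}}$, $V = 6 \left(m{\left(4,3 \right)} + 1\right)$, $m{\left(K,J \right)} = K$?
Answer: $\frac{194517968815381}{42916742860334} \approx 4.5324$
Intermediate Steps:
$T{\left(a \right)} = 0$
$V = 30$ ($V = 6 \left(4 + 1\right) = 6 \cdot 5 = 30$)
$Z{\left(f \right)} = \frac{30 + f}{f}$ ($Z{\left(f \right)} = \frac{f + 30}{f + 0} = \frac{30 + f}{f}$)
$\frac{Z{\left(I \right)}}{3407514} + \frac{3826280}{844197} = \frac{\frac{1}{1477} \left(30 + 1477\right)}{3407514} + \frac{3826280}{844197} = \frac{1}{1477} \cdot 1507 \cdot \frac{1}{3407514} + 3826280 \cdot \frac{1}{844197} = \frac{1507}{1477} \cdot \frac{1}{3407514} + \frac{3826280}{844197} = \frac{137}{457536198} + \frac{3826280}{844197} = \frac{194517968815381}{42916742860334}$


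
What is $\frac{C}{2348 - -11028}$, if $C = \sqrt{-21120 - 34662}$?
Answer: $\frac{3 i \sqrt{6198}}{13376} \approx 0.017657 i$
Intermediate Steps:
$C = 3 i \sqrt{6198}$ ($C = \sqrt{-55782} = 3 i \sqrt{6198} \approx 236.18 i$)
$\frac{C}{2348 - -11028} = \frac{3 i \sqrt{6198}}{2348 - -11028} = \frac{3 i \sqrt{6198}}{2348 + 11028} = \frac{3 i \sqrt{6198}}{13376}$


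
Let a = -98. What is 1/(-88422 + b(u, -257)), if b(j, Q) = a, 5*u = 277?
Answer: -1/88520 ≈ -1.1297e-5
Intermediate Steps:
u = 277/5 (u = (1/5)*277 = 277/5 ≈ 55.400)
b(j, Q) = -98
1/(-88422 + b(u, -257)) = 1/(-88422 - 98) = 1/(-88520) = -1/88520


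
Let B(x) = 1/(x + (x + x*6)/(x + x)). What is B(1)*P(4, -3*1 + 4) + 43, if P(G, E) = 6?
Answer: 133/3 ≈ 44.333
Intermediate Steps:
B(x) = 1/(7/2 + x) (B(x) = 1/(x + (x + 6*x)/((2*x))) = 1/(x + (7*x)*(1/(2*x))) = 1/(x + 7/2) = 1/(7/2 + x))
B(1)*P(4, -3*1 + 4) + 43 = (2/(7 + 2*1))*6 + 43 = (2/(7 + 2))*6 + 43 = (2/9)*6 + 43 = 4/3 + 43 = 133/3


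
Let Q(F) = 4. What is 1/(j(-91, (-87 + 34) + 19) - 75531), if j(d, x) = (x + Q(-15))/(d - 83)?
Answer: -29/2190394 ≈ -1.3240e-5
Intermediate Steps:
j(d, x) = (4 + x)/(-83 + d) (j(d, x) = (x + 4)/(d - 83) = (4 + x)/(-83 + d))
1/(j(-91, (-87 + 34) + 19) - 75531) = 1/((4 + ((-87 + 34) + 19))/(-83 - 91) - 75531) = 1/((4 + (-53 + 19))/(-174) - 75531) = 1/(-(4 - 34)/174 - 75531) = 1/(-1/174*(-30) - 75531) = 1/(5/29 - 75531) = 1/(-2190394/29) = -29/2190394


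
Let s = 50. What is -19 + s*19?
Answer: 931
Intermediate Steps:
-19 + s*19 = -19 + 50*19 = -19 + 950 = 931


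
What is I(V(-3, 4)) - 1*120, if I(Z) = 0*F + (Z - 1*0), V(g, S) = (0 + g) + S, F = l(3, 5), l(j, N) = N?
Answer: -119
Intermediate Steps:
F = 5
V(g, S) = S + g (V(g, S) = g + S = S + g)
I(Z) = Z (I(Z) = 0*5 + (Z - 1*0) = 0 + (Z + 0) = 0 + Z = Z)
I(V(-3, 4)) - 1*120 = (4 - 3) - 1*120 = 1 - 120 = -119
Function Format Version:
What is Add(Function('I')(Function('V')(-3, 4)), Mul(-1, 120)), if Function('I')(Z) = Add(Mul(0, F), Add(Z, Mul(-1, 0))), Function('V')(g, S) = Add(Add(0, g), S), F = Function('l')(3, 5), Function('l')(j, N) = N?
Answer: -119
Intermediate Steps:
F = 5
Function('V')(g, S) = Add(S, g) (Function('V')(g, S) = Add(g, S) = Add(S, g))
Function('I')(Z) = Z (Function('I')(Z) = Add(Mul(0, 5), Add(Z, Mul(-1, 0))) = Add(0, Add(Z, 0)) = Add(0, Z) = Z)
Add(Function('I')(Function('V')(-3, 4)), Mul(-1, 120)) = Add(Add(4, -3), Mul(-1, 120)) = Add(1, -120) = -119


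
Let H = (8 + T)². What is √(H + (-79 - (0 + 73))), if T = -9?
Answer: I*√151 ≈ 12.288*I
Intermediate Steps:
H = 1 (H = (8 - 9)² = (-1)² = 1)
√(H + (-79 - (0 + 73))) = √(1 + (-79 - (0 + 73))) = √(1 + (-79 - 1*73)) = √(1 + (-79 - 73)) = √(1 - 152) = √(-151) = I*√151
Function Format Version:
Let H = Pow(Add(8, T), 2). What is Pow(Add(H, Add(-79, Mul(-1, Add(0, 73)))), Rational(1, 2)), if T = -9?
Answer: Mul(I, Pow(151, Rational(1, 2))) ≈ Mul(12.288, I)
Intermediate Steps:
H = 1 (H = Pow(Add(8, -9), 2) = Pow(-1, 2) = 1)
Pow(Add(H, Add(-79, Mul(-1, Add(0, 73)))), Rational(1, 2)) = Pow(Add(1, Add(-79, Mul(-1, Add(0, 73)))), Rational(1, 2)) = Pow(Add(1, Add(-79, Mul(-1, 73))), Rational(1, 2)) = Pow(Add(1, Add(-79, -73)), Rational(1, 2)) = Pow(Add(1, -152), Rational(1, 2)) = Pow(-151, Rational(1, 2)) = Mul(I, Pow(151, Rational(1, 2)))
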